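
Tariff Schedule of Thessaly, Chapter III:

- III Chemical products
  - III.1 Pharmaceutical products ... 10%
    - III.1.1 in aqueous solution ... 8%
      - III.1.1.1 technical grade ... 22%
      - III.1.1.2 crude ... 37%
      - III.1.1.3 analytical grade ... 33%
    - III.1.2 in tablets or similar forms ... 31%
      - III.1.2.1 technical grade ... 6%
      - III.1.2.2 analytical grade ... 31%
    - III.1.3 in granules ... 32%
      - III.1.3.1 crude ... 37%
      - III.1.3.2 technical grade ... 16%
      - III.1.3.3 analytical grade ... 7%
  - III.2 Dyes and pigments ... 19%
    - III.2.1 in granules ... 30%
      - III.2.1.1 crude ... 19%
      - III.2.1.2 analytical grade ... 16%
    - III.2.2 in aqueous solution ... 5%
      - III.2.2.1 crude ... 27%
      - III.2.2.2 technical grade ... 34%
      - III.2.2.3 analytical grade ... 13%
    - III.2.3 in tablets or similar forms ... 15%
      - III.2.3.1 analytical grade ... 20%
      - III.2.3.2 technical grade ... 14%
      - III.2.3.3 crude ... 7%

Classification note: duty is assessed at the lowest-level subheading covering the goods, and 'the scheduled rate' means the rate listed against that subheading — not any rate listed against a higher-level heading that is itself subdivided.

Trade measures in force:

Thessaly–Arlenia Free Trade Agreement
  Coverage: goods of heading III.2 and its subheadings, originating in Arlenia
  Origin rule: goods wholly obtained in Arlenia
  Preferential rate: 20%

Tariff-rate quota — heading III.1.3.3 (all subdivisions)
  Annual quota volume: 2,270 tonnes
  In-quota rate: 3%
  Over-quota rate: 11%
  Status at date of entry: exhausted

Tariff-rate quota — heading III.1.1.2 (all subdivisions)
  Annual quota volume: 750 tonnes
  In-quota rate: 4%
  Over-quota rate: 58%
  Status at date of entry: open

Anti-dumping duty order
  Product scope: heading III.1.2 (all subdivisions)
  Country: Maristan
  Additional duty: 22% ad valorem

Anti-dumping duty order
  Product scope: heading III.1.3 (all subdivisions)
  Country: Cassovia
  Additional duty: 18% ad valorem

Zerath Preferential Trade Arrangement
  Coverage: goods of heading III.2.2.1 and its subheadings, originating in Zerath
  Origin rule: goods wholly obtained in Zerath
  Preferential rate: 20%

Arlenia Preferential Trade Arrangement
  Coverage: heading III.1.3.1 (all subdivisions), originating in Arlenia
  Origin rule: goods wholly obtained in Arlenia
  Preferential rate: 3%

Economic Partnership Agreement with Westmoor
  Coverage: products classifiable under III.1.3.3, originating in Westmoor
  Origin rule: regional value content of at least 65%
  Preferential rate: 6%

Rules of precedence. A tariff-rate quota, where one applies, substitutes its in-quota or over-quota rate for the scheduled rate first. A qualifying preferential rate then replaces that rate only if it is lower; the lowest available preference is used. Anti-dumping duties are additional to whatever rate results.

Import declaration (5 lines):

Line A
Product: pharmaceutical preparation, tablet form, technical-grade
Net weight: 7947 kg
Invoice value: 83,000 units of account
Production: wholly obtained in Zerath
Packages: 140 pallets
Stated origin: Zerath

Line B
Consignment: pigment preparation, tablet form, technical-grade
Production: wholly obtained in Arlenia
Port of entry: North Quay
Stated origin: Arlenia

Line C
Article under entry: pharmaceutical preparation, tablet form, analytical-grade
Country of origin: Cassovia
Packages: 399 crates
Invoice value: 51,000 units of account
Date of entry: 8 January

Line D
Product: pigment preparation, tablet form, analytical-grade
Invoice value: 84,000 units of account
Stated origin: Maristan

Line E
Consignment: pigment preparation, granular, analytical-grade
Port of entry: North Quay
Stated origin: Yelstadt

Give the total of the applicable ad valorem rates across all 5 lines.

Line A: pharmaceutical → III.1; tablet form → III.1.2; technical-grade → III.1.2.1. Scheduled 6%. Zerath agreement on III.2.2.1: III.1.2.1 not covered. → 6%.
Line B: pigment → III.2; tablet form → III.2.3; technical-grade → III.2.3.2. Scheduled 14%. Arlenia agreement on III.2: wholly obtained → 20% available; Arlenia agreement on III.1.3.1: III.2.3.2 not covered; preference 20% not lower than 14% → no reduction. → 14%.
Line C: pharmaceutical → III.1; tablet form → III.1.2; analytical-grade → III.1.2.2. Scheduled 31%. No special measure applies. → 31%.
Line D: pigment → III.2; tablet form → III.2.3; analytical-grade → III.2.3.1. Scheduled 20%. No special measure applies. → 20%.
Line E: pigment → III.2; granular → III.2.1; analytical-grade → III.2.1.2. Scheduled 16%. No special measure applies. → 16%.
Sum: 6% + 14% + 31% + 20% + 16% = 87%.

87%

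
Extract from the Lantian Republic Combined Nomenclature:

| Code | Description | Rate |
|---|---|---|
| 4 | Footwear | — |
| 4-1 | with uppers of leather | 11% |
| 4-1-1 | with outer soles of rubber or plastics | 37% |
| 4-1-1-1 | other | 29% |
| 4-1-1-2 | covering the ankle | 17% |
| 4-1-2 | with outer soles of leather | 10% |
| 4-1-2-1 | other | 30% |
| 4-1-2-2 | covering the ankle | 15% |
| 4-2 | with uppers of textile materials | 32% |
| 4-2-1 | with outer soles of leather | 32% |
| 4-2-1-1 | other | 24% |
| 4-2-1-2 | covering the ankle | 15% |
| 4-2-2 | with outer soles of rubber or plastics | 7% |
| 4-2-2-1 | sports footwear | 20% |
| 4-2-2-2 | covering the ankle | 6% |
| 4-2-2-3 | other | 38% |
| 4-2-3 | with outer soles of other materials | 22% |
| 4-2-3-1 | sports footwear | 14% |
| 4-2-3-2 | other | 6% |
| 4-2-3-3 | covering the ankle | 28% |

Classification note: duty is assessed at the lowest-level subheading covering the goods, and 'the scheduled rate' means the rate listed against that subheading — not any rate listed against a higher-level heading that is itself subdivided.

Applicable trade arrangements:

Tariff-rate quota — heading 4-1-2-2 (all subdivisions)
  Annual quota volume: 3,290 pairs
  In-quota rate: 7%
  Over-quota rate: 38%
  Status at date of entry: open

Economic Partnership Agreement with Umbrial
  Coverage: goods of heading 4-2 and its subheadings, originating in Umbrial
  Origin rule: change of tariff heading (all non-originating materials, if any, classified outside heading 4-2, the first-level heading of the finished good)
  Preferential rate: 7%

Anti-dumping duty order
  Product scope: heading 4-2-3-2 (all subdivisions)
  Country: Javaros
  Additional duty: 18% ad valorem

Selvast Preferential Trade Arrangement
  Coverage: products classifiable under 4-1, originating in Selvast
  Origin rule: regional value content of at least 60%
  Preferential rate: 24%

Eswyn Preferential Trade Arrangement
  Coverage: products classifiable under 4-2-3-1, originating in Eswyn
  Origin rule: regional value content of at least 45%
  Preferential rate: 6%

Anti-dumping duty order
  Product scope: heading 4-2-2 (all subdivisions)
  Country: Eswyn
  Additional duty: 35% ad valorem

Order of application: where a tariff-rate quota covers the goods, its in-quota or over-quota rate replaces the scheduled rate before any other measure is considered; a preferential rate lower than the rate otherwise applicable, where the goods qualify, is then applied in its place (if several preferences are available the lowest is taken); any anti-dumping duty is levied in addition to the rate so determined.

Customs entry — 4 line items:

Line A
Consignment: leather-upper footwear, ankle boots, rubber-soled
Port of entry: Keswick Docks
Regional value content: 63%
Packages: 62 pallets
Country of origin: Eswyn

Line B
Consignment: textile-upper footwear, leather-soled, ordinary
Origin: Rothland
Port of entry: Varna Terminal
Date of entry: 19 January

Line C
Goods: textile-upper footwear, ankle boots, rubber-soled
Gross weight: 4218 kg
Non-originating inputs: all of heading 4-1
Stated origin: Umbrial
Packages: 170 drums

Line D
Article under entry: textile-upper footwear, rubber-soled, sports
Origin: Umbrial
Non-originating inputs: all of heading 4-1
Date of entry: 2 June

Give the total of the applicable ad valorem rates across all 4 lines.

Line A: leather-upper → 4-1; rubber-soled → 4-1-1; ankle boots → 4-1-1-2. Scheduled 17%. Eswyn agreement on 4-2-3-1: 4-1-1-2 not covered. → 17%.
Line B: textile-upper → 4-2; leather-soled → 4-2-1; ordinary → 4-2-1-1. Scheduled 24%. No special measure applies. → 24%.
Line C: textile-upper → 4-2; rubber-soled → 4-2-2; ankle boots → 4-2-2-2. Scheduled 6%. Umbrial agreement on 4-2: CTH met → 7% available; preference 7% not lower than 6% → no reduction. → 6%.
Line D: textile-upper → 4-2; rubber-soled → 4-2-2; sports → 4-2-2-1. Scheduled 20%. Umbrial agreement on 4-2: CTH met → 7% available; preferential 7%. → 7%.
Sum: 17% + 24% + 6% + 7% = 54%.

54%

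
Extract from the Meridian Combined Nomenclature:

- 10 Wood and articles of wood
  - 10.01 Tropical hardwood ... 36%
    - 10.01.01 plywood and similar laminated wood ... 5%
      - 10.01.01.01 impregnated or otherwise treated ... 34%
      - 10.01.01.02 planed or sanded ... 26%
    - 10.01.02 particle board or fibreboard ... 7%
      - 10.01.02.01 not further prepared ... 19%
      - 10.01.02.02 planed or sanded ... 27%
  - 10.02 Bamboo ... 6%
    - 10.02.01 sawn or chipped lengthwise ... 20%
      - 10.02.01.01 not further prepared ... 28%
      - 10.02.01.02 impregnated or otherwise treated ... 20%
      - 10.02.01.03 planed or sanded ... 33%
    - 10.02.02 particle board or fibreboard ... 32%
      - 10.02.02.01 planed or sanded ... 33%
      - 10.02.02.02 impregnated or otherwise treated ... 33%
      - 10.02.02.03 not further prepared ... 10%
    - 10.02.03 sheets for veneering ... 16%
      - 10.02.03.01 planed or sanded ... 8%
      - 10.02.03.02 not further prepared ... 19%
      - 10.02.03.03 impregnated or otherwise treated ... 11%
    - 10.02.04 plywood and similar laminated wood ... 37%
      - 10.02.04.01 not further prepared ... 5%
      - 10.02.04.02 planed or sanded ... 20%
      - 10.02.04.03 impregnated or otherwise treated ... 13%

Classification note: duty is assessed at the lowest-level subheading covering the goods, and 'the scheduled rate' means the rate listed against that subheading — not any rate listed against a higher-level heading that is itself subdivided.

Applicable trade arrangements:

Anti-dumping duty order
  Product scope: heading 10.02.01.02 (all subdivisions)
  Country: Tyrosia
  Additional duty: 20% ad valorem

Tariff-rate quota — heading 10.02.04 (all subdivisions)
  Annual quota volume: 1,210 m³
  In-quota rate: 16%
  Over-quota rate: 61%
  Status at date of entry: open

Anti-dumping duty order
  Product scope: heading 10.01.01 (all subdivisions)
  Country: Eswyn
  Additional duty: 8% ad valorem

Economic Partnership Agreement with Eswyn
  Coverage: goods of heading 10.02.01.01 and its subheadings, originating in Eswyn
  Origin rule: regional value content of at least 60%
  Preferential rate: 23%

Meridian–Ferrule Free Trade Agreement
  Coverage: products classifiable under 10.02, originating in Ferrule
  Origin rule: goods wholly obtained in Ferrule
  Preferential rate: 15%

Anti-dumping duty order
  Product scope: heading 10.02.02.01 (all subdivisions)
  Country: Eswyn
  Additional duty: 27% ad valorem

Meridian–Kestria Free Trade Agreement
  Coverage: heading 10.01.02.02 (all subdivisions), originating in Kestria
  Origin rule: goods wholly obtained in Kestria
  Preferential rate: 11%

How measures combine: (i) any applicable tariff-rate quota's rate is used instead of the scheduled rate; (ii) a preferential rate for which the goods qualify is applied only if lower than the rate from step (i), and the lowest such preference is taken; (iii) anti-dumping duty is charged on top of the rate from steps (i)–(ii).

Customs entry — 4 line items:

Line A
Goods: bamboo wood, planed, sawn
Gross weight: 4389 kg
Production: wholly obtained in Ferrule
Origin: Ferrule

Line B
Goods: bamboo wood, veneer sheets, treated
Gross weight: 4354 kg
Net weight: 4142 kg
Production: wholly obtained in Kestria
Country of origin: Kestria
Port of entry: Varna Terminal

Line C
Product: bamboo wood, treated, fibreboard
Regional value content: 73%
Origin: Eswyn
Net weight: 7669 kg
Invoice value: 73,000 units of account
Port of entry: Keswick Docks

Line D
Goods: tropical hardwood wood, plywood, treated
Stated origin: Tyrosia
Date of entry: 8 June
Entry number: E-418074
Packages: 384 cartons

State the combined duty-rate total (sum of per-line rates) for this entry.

93%

Line A: bamboo → 10.02; sawn → 10.02.01; planed → 10.02.01.03. Scheduled 33%. Ferrule agreement on 10.02: wholly obtained → 15% available; preferential 15%. → 15%.
Line B: bamboo → 10.02; veneer sheets → 10.02.03; treated → 10.02.03.03. Scheduled 11%. Kestria agreement on 10.01.02.02: 10.02.03.03 not covered. → 11%.
Line C: bamboo → 10.02; fibreboard → 10.02.02; treated → 10.02.02.02. Scheduled 33%. Eswyn agreement on 10.02.01.01: 10.02.02.02 not covered. → 33%.
Line D: tropical hardwood → 10.01; plywood → 10.01.01; treated → 10.01.01.01. Scheduled 34%. No special measure applies. → 34%.
Sum: 15% + 11% + 33% + 34% = 93%.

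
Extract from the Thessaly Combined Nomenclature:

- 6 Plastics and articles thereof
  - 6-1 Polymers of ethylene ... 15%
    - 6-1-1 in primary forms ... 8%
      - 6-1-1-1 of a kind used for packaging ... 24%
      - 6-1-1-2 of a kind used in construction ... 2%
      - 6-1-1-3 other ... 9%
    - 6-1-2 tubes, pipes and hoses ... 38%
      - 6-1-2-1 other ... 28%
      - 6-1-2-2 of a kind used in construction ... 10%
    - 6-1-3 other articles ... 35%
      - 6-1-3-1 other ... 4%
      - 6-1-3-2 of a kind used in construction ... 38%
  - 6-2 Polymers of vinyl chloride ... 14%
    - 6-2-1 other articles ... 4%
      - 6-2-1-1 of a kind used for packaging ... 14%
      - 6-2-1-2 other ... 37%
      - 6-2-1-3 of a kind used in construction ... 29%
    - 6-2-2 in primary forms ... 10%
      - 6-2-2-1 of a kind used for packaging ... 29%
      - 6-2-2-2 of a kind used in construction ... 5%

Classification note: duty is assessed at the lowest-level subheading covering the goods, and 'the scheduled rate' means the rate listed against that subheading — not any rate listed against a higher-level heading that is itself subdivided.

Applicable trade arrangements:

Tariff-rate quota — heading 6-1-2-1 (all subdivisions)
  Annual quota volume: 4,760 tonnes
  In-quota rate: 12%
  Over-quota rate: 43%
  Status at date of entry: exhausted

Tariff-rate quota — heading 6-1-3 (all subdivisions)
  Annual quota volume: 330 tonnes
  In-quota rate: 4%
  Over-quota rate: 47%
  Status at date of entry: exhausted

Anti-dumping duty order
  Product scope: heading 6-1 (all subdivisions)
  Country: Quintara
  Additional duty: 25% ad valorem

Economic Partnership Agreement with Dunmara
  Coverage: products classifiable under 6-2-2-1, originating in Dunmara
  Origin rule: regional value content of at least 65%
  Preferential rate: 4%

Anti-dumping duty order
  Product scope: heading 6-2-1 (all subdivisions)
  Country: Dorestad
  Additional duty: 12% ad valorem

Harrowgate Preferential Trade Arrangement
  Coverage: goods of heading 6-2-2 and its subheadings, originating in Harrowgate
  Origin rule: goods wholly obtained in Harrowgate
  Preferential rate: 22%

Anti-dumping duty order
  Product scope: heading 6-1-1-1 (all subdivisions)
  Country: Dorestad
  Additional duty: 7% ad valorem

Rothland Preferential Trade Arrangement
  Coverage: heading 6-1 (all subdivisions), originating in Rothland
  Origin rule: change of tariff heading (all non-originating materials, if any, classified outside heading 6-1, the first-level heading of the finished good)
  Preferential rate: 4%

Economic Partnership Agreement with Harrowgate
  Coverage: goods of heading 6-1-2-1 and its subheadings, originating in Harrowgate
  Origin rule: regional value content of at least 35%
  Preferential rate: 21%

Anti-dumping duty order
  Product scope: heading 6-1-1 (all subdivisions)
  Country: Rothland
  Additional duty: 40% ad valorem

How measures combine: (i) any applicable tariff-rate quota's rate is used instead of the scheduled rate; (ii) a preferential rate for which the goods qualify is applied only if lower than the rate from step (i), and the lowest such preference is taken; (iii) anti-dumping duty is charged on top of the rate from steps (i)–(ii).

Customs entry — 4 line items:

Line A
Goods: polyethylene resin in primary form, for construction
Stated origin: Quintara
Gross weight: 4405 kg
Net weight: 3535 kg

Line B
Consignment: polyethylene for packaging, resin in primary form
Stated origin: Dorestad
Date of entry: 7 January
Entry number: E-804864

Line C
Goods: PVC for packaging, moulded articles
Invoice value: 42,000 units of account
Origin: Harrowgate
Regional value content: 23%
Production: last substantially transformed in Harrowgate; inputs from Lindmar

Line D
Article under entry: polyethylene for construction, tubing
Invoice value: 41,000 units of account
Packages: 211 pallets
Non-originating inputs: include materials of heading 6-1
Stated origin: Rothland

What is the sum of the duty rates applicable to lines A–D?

Line A: polyethylene → 6-1; resin in primary form → 6-1-1; for construction → 6-1-1-2. Scheduled 2%. anti-dumping (Quintara, 6-1): +25%; total 2% + 25% = 27%. → 27%.
Line B: polyethylene → 6-1; resin in primary form → 6-1-1; for packaging → 6-1-1-1. Scheduled 24%. anti-dumping (Dorestad, 6-1-1-1): +7%; total 24% + 7% = 31%. → 31%.
Line C: PVC → 6-2; moulded articles → 6-2-1; for packaging → 6-2-1-1. Scheduled 14%. Harrowgate agreement on 6-2-2: 6-2-1-1 not covered; Harrowgate agreement on 6-1-2-1: 6-2-1-1 not covered. → 14%.
Line D: polyethylene → 6-1; tubing → 6-1-2; for construction → 6-1-2-2. Scheduled 10%. Rothland agreement on 6-1: CTH not met. → 10%.
Sum: 27% + 31% + 14% + 10% = 82%.

82%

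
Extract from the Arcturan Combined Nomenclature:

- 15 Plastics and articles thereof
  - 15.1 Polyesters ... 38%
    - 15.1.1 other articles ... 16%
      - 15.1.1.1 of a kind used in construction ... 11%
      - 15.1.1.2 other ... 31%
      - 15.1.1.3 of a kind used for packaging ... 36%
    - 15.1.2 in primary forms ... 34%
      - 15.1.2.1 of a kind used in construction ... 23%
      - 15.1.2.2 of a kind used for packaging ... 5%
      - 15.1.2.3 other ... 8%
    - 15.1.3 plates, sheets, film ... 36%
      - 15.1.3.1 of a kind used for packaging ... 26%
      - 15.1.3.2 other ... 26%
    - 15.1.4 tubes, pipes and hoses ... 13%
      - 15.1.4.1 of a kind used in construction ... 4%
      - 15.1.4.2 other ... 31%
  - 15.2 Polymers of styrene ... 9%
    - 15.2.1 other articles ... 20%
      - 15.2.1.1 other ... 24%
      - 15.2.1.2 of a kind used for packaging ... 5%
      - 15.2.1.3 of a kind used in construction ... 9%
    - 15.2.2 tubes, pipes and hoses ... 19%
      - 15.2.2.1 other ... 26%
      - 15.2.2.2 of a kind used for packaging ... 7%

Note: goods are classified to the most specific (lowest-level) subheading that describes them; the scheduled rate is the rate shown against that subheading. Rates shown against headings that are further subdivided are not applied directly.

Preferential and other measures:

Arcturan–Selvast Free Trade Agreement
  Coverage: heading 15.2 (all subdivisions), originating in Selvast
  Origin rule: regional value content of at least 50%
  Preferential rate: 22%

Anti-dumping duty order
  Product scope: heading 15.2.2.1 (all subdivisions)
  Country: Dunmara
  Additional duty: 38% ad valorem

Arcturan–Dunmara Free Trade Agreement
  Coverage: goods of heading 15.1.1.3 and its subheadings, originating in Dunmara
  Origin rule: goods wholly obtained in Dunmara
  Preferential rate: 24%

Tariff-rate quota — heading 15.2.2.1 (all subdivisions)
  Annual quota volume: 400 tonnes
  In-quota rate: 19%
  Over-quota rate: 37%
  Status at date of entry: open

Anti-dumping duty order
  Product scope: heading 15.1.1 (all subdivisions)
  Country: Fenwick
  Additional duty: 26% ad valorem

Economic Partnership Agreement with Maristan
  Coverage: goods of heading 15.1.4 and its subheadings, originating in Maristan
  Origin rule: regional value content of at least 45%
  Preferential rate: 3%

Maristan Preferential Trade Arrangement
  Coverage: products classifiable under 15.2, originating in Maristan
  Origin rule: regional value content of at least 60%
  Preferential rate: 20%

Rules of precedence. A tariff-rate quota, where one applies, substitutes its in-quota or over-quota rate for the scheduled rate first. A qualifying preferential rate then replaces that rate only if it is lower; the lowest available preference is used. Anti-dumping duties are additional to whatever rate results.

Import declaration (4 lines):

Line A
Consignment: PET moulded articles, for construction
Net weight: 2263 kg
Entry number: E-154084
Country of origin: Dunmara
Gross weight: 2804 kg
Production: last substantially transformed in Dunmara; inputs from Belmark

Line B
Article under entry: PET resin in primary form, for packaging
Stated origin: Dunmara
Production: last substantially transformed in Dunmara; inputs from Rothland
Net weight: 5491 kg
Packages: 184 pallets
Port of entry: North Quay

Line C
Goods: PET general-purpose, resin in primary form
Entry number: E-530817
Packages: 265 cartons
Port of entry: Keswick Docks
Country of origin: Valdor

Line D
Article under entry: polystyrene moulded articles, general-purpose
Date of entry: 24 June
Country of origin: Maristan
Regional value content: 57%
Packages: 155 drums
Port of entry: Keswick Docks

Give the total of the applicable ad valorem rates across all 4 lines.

Line A: PET → 15.1; moulded articles → 15.1.1; for construction → 15.1.1.1. Scheduled 11%. Dunmara agreement on 15.1.1.3: 15.1.1.1 not covered. → 11%.
Line B: PET → 15.1; resin in primary form → 15.1.2; for packaging → 15.1.2.2. Scheduled 5%. Dunmara agreement on 15.1.1.3: 15.1.2.2 not covered. → 5%.
Line C: PET → 15.1; resin in primary form → 15.1.2; general-purpose → 15.1.2.3. Scheduled 8%. No special measure applies. → 8%.
Line D: polystyrene → 15.2; moulded articles → 15.2.1; general-purpose → 15.2.1.1. Scheduled 24%. Maristan agreement on 15.1.4: 15.2.1.1 not covered; Maristan agreement on 15.2: RVC < 60%. → 24%.
Sum: 11% + 5% + 8% + 24% = 48%.

48%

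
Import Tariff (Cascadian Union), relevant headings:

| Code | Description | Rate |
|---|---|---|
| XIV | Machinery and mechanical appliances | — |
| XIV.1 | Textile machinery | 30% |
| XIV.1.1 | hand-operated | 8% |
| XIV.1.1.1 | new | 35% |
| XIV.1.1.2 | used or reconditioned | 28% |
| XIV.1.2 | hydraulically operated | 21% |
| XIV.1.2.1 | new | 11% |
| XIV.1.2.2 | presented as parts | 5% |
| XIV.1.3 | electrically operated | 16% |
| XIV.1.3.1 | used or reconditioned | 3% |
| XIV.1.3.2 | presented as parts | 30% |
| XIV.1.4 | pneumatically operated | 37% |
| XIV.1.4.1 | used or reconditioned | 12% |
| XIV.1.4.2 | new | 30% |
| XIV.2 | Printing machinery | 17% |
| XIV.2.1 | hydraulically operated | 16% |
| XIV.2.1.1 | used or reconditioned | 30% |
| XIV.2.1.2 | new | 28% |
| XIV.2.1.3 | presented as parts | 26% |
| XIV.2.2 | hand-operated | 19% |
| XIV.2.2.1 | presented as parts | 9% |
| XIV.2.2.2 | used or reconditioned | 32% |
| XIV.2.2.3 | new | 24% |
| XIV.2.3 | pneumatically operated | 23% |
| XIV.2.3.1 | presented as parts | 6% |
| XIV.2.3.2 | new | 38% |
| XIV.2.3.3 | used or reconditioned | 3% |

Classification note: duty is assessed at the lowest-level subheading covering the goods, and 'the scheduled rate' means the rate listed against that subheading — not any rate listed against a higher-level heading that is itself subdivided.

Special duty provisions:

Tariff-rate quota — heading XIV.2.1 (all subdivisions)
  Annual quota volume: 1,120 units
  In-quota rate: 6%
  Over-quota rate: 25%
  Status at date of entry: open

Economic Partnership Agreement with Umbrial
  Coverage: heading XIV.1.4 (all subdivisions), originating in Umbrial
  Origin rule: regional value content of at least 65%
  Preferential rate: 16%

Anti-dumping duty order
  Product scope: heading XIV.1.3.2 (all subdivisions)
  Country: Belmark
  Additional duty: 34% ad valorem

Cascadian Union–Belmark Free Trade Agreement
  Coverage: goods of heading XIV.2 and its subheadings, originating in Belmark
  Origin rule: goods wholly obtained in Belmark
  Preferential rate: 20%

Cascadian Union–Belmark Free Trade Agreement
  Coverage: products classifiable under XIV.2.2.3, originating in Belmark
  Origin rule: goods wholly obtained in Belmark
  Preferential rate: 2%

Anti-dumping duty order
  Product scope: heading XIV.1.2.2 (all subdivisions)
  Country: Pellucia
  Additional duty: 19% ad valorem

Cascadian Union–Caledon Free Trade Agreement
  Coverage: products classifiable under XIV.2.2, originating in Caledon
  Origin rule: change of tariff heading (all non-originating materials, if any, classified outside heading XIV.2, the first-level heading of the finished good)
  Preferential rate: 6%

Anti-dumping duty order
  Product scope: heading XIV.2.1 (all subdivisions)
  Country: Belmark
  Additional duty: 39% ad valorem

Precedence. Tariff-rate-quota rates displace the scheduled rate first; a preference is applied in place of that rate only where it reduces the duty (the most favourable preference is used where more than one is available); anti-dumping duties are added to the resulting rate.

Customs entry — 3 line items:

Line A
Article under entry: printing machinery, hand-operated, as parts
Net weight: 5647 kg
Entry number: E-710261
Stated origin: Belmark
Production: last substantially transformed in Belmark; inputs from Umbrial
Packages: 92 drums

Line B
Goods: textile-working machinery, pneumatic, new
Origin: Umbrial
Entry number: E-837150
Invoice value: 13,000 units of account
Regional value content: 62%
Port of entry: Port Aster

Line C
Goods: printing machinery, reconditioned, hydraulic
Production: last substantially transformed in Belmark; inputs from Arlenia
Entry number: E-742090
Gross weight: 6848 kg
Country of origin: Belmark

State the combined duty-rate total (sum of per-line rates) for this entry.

Line A: printing → XIV.2; hand-operated → XIV.2.2; as parts → XIV.2.2.1. Scheduled 9%. Belmark agreement on XIV.2: not wholly obtained; Belmark agreement on XIV.2.2.3: XIV.2.2.1 not covered. → 9%.
Line B: textile-working → XIV.1; pneumatic → XIV.1.4; new → XIV.1.4.2. Scheduled 30%. Umbrial agreement on XIV.1.4: RVC < 65%. → 30%.
Line C: printing → XIV.2; hydraulic → XIV.2.1; reconditioned → XIV.2.1.1. Scheduled 30%. quota on XIV.2.1 open → in-quota 6%; Belmark agreement on XIV.2: not wholly obtained; Belmark agreement on XIV.2.2.3: XIV.2.1.1 not covered; anti-dumping (Belmark, XIV.2.1): +39%; total 6% + 39% = 45%. → 45%.
Sum: 9% + 30% + 45% = 84%.

84%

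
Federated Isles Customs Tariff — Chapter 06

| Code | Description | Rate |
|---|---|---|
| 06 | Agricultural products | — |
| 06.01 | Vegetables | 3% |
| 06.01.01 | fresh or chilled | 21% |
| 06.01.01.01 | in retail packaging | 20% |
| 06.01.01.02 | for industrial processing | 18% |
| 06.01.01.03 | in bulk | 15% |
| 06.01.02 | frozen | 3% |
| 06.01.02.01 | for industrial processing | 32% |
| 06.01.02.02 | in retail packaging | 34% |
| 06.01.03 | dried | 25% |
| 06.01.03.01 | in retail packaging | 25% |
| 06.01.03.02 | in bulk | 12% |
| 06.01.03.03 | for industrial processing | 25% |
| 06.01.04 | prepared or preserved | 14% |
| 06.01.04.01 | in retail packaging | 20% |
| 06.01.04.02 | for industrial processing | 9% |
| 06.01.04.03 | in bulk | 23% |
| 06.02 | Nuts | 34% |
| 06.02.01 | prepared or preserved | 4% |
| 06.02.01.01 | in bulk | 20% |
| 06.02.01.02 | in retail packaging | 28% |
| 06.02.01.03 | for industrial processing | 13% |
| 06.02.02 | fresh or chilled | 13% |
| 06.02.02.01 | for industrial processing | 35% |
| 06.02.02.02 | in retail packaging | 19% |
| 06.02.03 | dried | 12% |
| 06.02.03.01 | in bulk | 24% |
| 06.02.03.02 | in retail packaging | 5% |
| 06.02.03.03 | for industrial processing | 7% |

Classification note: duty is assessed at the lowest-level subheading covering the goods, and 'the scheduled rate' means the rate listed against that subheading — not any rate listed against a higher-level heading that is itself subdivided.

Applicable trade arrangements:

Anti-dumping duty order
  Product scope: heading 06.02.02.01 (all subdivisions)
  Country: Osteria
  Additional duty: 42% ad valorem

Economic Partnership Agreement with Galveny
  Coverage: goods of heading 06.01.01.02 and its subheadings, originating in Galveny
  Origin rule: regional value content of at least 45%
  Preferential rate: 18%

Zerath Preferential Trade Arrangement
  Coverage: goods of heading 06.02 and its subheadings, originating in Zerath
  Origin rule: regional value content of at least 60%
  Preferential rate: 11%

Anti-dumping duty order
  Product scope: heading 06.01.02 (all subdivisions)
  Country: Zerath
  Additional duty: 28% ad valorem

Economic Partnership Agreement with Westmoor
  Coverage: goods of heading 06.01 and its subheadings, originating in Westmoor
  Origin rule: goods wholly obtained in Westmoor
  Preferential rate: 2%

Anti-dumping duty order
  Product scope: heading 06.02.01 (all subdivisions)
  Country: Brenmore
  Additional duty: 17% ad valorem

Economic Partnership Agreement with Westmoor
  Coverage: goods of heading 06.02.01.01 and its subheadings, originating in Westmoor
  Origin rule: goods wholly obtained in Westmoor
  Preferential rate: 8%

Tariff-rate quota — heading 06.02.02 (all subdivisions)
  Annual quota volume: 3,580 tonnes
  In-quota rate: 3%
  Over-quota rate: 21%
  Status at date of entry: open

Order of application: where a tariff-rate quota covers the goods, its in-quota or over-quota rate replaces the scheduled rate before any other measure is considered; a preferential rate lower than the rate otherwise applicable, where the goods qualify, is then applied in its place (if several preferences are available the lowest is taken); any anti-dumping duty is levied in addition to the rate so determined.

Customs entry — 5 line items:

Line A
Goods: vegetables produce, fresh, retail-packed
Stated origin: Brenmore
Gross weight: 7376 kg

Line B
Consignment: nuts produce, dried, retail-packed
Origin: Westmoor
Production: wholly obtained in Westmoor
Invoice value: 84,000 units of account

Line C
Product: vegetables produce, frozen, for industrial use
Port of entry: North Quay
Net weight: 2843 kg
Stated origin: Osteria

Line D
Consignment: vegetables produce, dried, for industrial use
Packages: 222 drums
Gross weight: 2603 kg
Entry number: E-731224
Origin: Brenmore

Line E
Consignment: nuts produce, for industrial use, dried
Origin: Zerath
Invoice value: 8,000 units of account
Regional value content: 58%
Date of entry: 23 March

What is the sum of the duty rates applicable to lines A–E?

89%

Line A: vegetables → 06.01; fresh → 06.01.01; retail-packed → 06.01.01.01. Scheduled 20%. No special measure applies. → 20%.
Line B: nuts → 06.02; dried → 06.02.03; retail-packed → 06.02.03.02. Scheduled 5%. Westmoor agreement on 06.01: 06.02.03.02 not covered; Westmoor agreement on 06.02.01.01: 06.02.03.02 not covered. → 5%.
Line C: vegetables → 06.01; frozen → 06.01.02; for industrial use → 06.01.02.01. Scheduled 32%. No special measure applies. → 32%.
Line D: vegetables → 06.01; dried → 06.01.03; for industrial use → 06.01.03.03. Scheduled 25%. No special measure applies. → 25%.
Line E: nuts → 06.02; dried → 06.02.03; for industrial use → 06.02.03.03. Scheduled 7%. Zerath agreement on 06.02: RVC < 60%. → 7%.
Sum: 20% + 5% + 32% + 25% + 7% = 89%.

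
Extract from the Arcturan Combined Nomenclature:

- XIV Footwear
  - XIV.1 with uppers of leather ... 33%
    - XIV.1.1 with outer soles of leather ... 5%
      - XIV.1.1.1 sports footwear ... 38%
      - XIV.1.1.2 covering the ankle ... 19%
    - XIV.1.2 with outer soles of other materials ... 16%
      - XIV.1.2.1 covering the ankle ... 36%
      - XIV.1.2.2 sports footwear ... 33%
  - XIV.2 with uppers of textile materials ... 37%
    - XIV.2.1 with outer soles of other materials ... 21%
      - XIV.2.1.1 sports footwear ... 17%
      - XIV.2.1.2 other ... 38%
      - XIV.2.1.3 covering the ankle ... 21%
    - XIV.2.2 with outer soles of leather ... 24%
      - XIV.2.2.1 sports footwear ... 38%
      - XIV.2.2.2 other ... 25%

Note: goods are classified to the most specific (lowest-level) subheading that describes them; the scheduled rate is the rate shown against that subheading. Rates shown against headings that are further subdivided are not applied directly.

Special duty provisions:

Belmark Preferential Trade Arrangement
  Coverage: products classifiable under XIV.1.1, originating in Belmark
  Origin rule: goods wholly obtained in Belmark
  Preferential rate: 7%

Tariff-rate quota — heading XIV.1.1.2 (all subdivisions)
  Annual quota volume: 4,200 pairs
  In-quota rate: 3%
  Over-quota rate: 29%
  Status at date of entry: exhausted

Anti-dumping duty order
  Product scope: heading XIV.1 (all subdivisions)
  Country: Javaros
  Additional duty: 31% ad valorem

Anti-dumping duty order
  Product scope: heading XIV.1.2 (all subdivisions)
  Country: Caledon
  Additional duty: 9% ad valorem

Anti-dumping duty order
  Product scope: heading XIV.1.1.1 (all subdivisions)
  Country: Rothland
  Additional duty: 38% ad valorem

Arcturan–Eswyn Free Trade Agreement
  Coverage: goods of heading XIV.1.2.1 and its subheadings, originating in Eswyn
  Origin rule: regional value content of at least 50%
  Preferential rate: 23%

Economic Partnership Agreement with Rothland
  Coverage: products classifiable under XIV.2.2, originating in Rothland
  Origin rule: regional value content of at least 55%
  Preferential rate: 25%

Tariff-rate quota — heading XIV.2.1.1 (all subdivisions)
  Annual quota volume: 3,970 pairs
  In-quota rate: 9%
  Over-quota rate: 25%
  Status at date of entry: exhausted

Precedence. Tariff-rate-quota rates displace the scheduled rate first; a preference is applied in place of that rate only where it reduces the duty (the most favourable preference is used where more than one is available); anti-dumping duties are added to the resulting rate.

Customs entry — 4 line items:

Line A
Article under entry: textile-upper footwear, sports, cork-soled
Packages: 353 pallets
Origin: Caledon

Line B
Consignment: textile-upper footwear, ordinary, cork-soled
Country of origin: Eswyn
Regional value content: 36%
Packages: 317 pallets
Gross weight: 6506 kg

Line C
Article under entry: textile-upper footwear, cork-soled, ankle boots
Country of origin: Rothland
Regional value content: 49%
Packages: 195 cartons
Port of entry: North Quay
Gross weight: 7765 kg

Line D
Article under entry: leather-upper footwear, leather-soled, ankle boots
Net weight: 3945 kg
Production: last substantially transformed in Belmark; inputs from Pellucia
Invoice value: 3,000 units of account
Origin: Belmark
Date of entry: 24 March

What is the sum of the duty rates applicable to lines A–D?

Line A: textile-upper → XIV.2; cork-soled → XIV.2.1; sports → XIV.2.1.1. Scheduled 17%. quota on XIV.2.1.1 exhausted → over-quota 25%. → 25%.
Line B: textile-upper → XIV.2; cork-soled → XIV.2.1; ordinary → XIV.2.1.2. Scheduled 38%. Eswyn agreement on XIV.1.2.1: XIV.2.1.2 not covered. → 38%.
Line C: textile-upper → XIV.2; cork-soled → XIV.2.1; ankle boots → XIV.2.1.3. Scheduled 21%. Rothland agreement on XIV.2.2: XIV.2.1.3 not covered. → 21%.
Line D: leather-upper → XIV.1; leather-soled → XIV.1.1; ankle boots → XIV.1.1.2. Scheduled 19%. quota on XIV.1.1.2 exhausted → over-quota 29%; Belmark agreement on XIV.1.1: not wholly obtained. → 29%.
Sum: 25% + 38% + 21% + 29% = 113%.

113%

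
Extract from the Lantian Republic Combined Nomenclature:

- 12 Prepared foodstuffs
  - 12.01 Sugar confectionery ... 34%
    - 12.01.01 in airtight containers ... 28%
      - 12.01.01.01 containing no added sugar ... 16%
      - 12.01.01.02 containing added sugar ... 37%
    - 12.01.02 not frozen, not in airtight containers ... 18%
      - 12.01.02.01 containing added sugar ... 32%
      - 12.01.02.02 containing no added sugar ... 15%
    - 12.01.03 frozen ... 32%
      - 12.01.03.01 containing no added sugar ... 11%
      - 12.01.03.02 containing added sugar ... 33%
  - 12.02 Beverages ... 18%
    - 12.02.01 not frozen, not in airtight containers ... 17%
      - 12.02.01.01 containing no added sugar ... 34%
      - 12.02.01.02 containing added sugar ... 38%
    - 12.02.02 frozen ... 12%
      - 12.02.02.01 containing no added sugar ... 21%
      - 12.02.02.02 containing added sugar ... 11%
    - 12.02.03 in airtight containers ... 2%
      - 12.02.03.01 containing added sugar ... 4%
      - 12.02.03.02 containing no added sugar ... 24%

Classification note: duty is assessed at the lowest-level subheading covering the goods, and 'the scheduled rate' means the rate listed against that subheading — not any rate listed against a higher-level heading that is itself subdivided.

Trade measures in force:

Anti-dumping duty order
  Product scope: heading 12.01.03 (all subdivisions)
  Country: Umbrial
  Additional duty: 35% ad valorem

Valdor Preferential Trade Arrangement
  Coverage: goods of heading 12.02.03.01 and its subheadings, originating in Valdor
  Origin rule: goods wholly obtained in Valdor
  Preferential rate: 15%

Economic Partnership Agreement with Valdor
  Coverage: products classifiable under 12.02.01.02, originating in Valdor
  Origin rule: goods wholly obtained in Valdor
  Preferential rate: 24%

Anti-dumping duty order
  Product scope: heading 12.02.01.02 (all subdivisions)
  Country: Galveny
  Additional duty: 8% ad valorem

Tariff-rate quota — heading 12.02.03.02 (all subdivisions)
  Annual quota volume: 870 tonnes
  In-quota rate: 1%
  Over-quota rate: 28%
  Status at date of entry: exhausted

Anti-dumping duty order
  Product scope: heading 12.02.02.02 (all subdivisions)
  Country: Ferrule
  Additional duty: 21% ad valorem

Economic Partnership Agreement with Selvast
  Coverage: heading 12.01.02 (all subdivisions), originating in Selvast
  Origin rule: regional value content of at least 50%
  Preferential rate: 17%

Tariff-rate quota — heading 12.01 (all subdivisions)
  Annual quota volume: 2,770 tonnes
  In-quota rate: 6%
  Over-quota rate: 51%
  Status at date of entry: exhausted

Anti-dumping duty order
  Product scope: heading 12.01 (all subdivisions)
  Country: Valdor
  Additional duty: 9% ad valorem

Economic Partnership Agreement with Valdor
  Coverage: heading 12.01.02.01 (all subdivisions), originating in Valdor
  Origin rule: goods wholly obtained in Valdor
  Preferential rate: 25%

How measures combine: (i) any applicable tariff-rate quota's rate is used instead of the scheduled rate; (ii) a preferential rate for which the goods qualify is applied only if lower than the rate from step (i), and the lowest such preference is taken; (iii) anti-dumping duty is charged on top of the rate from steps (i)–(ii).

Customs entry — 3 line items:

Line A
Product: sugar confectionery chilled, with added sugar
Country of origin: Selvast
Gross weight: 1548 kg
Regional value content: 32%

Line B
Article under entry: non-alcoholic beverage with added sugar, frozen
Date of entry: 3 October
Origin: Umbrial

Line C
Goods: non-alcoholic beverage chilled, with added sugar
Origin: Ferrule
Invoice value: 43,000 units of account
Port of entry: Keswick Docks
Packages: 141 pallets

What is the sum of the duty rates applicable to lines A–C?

100%

Line A: sugar confectionery → 12.01; chilled → 12.01.02; with added sugar → 12.01.02.01. Scheduled 32%. quota on 12.01 exhausted → over-quota 51%; Selvast agreement on 12.01.02: RVC < 50%. → 51%.
Line B: non-alcoholic beverage → 12.02; frozen → 12.02.02; with added sugar → 12.02.02.02. Scheduled 11%. No special measure applies. → 11%.
Line C: non-alcoholic beverage → 12.02; chilled → 12.02.01; with added sugar → 12.02.01.02. Scheduled 38%. No special measure applies. → 38%.
Sum: 51% + 11% + 38% = 100%.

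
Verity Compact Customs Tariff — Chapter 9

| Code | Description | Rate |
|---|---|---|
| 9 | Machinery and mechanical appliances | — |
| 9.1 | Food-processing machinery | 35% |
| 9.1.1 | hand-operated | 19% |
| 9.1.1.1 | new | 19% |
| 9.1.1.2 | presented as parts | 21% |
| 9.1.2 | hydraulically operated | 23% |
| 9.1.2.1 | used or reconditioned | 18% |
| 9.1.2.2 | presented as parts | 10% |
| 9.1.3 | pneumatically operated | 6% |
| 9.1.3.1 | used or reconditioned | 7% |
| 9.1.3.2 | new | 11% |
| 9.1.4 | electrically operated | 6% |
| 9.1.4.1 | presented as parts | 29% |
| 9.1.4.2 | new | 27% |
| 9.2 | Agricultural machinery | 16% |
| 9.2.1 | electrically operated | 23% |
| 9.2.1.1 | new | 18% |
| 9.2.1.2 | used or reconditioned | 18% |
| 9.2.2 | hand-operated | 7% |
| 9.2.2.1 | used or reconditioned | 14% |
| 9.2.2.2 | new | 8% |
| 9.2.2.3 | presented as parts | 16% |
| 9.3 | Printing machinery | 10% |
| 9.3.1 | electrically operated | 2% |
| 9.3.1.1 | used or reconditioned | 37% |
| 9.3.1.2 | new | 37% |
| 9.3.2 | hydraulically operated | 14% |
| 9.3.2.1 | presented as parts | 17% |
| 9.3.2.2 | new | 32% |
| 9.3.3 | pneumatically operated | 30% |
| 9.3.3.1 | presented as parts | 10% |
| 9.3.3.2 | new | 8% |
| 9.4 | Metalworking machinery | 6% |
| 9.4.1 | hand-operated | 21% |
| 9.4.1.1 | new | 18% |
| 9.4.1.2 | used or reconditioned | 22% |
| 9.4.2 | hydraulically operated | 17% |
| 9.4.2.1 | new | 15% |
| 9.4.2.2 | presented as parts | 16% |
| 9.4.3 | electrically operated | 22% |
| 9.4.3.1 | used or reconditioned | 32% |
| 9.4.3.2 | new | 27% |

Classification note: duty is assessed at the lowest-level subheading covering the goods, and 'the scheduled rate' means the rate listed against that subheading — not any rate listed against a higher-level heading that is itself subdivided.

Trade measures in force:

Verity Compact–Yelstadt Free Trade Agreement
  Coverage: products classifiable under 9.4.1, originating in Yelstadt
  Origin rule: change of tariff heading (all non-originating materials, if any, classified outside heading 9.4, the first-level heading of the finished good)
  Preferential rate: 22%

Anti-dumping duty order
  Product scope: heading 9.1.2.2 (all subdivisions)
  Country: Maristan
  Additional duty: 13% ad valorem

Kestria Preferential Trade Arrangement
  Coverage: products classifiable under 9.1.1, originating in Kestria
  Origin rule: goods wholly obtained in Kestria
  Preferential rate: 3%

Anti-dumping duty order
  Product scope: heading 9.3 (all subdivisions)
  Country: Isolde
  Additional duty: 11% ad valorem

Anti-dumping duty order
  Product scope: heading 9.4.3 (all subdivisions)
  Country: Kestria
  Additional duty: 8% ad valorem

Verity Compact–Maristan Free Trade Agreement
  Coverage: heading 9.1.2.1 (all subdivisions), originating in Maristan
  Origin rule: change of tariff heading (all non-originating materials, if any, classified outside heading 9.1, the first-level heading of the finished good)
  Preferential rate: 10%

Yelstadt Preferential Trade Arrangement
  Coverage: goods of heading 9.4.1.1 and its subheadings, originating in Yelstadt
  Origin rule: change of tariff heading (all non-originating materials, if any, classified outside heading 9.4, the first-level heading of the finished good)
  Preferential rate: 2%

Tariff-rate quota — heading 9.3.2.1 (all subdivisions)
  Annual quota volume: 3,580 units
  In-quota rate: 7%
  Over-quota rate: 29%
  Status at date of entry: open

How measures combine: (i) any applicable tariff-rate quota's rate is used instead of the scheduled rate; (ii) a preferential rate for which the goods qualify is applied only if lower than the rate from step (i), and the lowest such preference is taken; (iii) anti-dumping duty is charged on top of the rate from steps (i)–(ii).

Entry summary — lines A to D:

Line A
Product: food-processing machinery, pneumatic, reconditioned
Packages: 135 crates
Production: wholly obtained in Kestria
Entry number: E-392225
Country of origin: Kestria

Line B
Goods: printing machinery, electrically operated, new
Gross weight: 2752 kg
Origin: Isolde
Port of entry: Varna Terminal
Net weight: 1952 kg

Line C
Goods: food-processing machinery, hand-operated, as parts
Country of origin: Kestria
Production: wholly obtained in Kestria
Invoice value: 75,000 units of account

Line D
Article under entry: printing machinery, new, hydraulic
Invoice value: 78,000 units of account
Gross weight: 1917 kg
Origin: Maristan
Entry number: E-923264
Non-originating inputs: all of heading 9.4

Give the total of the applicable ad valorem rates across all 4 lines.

90%

Line A: food-processing → 9.1; pneumatic → 9.1.3; reconditioned → 9.1.3.1. Scheduled 7%. Kestria agreement on 9.1.1: 9.1.3.1 not covered. → 7%.
Line B: printing → 9.3; electrically operated → 9.3.1; new → 9.3.1.2. Scheduled 37%. anti-dumping (Isolde, 9.3): +11%; total 37% + 11% = 48%. → 48%.
Line C: food-processing → 9.1; hand-operated → 9.1.1; as parts → 9.1.1.2. Scheduled 21%. Kestria agreement on 9.1.1: wholly obtained → 3% available; preferential 3%. → 3%.
Line D: printing → 9.3; hydraulic → 9.3.2; new → 9.3.2.2. Scheduled 32%. Maristan agreement on 9.1.2.1: 9.3.2.2 not covered. → 32%.
Sum: 7% + 48% + 3% + 32% = 90%.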